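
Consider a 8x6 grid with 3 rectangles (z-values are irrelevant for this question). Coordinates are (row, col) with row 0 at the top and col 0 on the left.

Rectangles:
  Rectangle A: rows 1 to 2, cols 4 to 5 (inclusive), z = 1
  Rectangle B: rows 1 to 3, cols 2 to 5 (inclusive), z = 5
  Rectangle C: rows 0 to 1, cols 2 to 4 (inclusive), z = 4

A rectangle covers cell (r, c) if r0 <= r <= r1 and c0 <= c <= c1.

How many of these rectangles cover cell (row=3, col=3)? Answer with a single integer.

Answer: 1

Derivation:
Check cell (3,3):
  A: rows 1-2 cols 4-5 -> outside (row miss)
  B: rows 1-3 cols 2-5 -> covers
  C: rows 0-1 cols 2-4 -> outside (row miss)
Count covering = 1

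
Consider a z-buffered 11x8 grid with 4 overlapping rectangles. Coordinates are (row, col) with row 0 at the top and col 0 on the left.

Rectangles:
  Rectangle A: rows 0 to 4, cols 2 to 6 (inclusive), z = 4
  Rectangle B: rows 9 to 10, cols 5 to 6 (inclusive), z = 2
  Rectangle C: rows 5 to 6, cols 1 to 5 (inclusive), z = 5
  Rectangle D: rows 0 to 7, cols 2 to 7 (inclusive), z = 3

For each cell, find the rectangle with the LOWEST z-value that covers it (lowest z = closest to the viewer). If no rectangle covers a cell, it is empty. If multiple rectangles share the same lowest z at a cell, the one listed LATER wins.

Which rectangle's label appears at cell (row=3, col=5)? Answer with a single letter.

Answer: D

Derivation:
Check cell (3,5):
  A: rows 0-4 cols 2-6 z=4 -> covers; best now A (z=4)
  B: rows 9-10 cols 5-6 -> outside (row miss)
  C: rows 5-6 cols 1-5 -> outside (row miss)
  D: rows 0-7 cols 2-7 z=3 -> covers; best now D (z=3)
Winner: D at z=3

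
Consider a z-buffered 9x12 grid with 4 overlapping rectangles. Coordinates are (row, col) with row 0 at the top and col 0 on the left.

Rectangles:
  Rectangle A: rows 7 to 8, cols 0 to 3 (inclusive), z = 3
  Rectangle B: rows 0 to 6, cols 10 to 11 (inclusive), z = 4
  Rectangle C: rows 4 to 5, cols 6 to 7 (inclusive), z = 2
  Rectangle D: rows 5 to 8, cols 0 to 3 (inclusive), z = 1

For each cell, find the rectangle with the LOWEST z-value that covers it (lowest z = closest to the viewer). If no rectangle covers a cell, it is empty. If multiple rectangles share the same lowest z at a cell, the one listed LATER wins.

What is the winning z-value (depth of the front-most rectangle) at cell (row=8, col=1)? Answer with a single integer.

Check cell (8,1):
  A: rows 7-8 cols 0-3 z=3 -> covers; best now A (z=3)
  B: rows 0-6 cols 10-11 -> outside (row miss)
  C: rows 4-5 cols 6-7 -> outside (row miss)
  D: rows 5-8 cols 0-3 z=1 -> covers; best now D (z=1)
Winner: D at z=1

Answer: 1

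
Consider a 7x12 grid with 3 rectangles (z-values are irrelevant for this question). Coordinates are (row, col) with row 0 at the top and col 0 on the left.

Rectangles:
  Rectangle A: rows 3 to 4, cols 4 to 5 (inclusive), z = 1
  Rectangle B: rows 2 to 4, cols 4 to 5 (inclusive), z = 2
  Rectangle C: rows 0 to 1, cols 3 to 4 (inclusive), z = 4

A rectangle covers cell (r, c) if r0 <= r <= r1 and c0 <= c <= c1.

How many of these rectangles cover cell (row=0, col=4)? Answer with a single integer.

Answer: 1

Derivation:
Check cell (0,4):
  A: rows 3-4 cols 4-5 -> outside (row miss)
  B: rows 2-4 cols 4-5 -> outside (row miss)
  C: rows 0-1 cols 3-4 -> covers
Count covering = 1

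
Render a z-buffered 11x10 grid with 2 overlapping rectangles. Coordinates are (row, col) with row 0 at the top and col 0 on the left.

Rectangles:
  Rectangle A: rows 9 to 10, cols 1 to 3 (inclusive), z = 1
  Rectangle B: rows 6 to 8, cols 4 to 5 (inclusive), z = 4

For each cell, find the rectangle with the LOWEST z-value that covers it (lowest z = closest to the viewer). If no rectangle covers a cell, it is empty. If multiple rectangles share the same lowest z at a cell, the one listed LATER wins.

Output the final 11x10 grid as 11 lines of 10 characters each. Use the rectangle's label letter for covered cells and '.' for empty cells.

..........
..........
..........
..........
..........
..........
....BB....
....BB....
....BB....
.AAA......
.AAA......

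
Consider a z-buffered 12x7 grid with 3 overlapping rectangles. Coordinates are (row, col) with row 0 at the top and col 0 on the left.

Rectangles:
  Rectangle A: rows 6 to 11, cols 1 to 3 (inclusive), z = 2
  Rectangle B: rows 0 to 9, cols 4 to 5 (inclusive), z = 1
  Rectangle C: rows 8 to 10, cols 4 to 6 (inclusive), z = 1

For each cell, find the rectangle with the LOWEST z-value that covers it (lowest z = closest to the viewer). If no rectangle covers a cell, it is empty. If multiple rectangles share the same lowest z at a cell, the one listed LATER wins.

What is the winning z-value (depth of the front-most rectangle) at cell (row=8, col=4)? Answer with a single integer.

Check cell (8,4):
  A: rows 6-11 cols 1-3 -> outside (col miss)
  B: rows 0-9 cols 4-5 z=1 -> covers; best now B (z=1)
  C: rows 8-10 cols 4-6 z=1 -> covers; best now C (z=1)
Winner: C at z=1

Answer: 1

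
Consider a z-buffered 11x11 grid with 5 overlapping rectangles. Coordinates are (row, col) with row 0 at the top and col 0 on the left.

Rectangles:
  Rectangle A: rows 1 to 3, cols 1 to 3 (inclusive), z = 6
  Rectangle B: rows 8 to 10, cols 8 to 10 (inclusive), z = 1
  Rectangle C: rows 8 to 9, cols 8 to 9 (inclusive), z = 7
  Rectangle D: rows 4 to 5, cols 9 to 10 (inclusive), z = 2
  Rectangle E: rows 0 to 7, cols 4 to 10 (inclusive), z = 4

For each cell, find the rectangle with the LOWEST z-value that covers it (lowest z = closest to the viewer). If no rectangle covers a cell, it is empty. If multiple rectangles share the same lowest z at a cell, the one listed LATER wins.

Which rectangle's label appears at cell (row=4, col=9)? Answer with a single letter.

Check cell (4,9):
  A: rows 1-3 cols 1-3 -> outside (row miss)
  B: rows 8-10 cols 8-10 -> outside (row miss)
  C: rows 8-9 cols 8-9 -> outside (row miss)
  D: rows 4-5 cols 9-10 z=2 -> covers; best now D (z=2)
  E: rows 0-7 cols 4-10 z=4 -> covers; best now D (z=2)
Winner: D at z=2

Answer: D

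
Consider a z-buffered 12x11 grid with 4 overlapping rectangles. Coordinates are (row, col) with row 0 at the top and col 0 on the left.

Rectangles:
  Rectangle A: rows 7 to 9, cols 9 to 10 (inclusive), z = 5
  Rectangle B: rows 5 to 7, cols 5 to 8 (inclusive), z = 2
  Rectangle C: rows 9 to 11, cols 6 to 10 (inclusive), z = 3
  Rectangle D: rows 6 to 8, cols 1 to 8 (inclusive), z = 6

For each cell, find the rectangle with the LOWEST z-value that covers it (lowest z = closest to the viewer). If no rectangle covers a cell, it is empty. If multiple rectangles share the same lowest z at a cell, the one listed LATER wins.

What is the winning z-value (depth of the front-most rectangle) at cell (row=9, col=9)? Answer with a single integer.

Check cell (9,9):
  A: rows 7-9 cols 9-10 z=5 -> covers; best now A (z=5)
  B: rows 5-7 cols 5-8 -> outside (row miss)
  C: rows 9-11 cols 6-10 z=3 -> covers; best now C (z=3)
  D: rows 6-8 cols 1-8 -> outside (row miss)
Winner: C at z=3

Answer: 3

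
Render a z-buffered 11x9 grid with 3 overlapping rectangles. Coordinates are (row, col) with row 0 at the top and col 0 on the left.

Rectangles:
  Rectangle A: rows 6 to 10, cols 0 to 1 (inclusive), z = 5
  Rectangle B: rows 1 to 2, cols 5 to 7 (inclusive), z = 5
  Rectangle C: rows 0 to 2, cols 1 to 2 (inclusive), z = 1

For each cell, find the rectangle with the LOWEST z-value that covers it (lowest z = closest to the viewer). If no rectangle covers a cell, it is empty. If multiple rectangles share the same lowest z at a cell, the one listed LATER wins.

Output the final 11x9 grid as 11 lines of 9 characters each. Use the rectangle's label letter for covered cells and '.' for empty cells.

.CC......
.CC..BBB.
.CC..BBB.
.........
.........
.........
AA.......
AA.......
AA.......
AA.......
AA.......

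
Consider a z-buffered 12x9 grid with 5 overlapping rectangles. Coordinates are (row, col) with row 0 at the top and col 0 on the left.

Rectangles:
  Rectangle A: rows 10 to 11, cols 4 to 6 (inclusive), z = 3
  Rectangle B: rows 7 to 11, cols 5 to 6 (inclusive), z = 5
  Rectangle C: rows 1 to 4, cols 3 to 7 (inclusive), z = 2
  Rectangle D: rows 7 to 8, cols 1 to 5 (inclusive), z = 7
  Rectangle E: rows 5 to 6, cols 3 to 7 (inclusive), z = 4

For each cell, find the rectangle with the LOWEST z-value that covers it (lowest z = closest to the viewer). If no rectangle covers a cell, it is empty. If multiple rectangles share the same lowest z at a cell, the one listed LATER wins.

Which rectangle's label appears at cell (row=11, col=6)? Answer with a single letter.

Answer: A

Derivation:
Check cell (11,6):
  A: rows 10-11 cols 4-6 z=3 -> covers; best now A (z=3)
  B: rows 7-11 cols 5-6 z=5 -> covers; best now A (z=3)
  C: rows 1-4 cols 3-7 -> outside (row miss)
  D: rows 7-8 cols 1-5 -> outside (row miss)
  E: rows 5-6 cols 3-7 -> outside (row miss)
Winner: A at z=3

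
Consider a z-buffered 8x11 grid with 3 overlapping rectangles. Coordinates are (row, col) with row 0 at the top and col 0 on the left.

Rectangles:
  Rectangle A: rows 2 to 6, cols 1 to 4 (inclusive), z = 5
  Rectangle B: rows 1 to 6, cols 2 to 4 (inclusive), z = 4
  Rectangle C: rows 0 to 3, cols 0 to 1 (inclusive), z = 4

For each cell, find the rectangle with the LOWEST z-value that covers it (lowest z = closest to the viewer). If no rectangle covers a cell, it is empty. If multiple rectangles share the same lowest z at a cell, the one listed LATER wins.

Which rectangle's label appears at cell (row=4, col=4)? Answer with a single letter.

Check cell (4,4):
  A: rows 2-6 cols 1-4 z=5 -> covers; best now A (z=5)
  B: rows 1-6 cols 2-4 z=4 -> covers; best now B (z=4)
  C: rows 0-3 cols 0-1 -> outside (row miss)
Winner: B at z=4

Answer: B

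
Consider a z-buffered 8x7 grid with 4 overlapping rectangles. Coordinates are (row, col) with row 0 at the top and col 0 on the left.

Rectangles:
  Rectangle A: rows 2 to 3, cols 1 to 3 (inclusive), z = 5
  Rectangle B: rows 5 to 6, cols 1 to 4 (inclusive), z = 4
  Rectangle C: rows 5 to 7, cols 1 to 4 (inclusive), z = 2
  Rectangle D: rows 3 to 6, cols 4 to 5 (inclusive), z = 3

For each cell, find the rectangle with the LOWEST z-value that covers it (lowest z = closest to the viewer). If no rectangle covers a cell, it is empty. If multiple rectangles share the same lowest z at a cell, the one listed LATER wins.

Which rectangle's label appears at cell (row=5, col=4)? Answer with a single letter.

Answer: C

Derivation:
Check cell (5,4):
  A: rows 2-3 cols 1-3 -> outside (row miss)
  B: rows 5-6 cols 1-4 z=4 -> covers; best now B (z=4)
  C: rows 5-7 cols 1-4 z=2 -> covers; best now C (z=2)
  D: rows 3-6 cols 4-5 z=3 -> covers; best now C (z=2)
Winner: C at z=2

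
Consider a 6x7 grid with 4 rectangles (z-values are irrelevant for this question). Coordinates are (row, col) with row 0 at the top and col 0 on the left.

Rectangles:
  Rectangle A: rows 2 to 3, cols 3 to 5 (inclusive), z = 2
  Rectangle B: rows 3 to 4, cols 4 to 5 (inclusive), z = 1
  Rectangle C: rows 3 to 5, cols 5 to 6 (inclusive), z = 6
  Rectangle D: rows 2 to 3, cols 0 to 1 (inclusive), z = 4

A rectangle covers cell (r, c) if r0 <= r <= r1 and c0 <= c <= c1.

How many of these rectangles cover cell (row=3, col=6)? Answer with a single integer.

Answer: 1

Derivation:
Check cell (3,6):
  A: rows 2-3 cols 3-5 -> outside (col miss)
  B: rows 3-4 cols 4-5 -> outside (col miss)
  C: rows 3-5 cols 5-6 -> covers
  D: rows 2-3 cols 0-1 -> outside (col miss)
Count covering = 1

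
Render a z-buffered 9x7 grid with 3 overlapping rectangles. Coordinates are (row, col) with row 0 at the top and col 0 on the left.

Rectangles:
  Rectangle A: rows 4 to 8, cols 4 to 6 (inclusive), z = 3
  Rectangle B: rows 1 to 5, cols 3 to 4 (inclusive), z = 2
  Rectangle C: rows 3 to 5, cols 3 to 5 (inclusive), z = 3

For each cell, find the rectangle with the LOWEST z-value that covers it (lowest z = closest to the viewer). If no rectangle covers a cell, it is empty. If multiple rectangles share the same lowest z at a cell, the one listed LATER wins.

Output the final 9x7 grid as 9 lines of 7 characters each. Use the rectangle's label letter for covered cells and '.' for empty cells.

.......
...BB..
...BB..
...BBC.
...BBCA
...BBCA
....AAA
....AAA
....AAA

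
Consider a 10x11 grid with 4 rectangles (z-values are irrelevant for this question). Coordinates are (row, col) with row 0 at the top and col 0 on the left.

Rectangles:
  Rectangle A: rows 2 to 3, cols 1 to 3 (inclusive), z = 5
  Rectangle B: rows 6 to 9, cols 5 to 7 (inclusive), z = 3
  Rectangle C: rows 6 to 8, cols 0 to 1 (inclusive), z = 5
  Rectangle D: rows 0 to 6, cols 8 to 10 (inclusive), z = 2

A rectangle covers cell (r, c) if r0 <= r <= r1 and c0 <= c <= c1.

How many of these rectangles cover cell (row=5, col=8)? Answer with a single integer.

Answer: 1

Derivation:
Check cell (5,8):
  A: rows 2-3 cols 1-3 -> outside (row miss)
  B: rows 6-9 cols 5-7 -> outside (row miss)
  C: rows 6-8 cols 0-1 -> outside (row miss)
  D: rows 0-6 cols 8-10 -> covers
Count covering = 1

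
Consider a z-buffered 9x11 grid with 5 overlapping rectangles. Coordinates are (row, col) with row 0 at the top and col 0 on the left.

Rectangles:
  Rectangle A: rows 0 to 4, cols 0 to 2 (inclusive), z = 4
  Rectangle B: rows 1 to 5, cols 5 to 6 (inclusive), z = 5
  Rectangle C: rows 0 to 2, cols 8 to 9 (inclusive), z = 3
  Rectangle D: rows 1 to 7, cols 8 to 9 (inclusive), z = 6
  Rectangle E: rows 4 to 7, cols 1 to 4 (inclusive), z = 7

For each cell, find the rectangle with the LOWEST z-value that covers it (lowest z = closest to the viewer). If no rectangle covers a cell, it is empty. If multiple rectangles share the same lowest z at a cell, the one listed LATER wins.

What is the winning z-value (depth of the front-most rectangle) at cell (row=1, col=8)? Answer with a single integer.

Check cell (1,8):
  A: rows 0-4 cols 0-2 -> outside (col miss)
  B: rows 1-5 cols 5-6 -> outside (col miss)
  C: rows 0-2 cols 8-9 z=3 -> covers; best now C (z=3)
  D: rows 1-7 cols 8-9 z=6 -> covers; best now C (z=3)
  E: rows 4-7 cols 1-4 -> outside (row miss)
Winner: C at z=3

Answer: 3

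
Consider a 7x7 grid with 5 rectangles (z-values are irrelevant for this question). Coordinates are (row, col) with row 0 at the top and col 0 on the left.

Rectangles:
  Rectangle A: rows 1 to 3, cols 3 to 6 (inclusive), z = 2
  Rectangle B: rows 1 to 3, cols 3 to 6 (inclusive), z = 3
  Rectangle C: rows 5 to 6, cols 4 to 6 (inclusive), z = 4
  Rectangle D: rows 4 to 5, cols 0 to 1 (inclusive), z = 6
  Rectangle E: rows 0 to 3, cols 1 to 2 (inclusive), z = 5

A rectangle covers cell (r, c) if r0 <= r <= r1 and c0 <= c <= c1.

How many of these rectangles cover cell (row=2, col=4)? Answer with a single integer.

Answer: 2

Derivation:
Check cell (2,4):
  A: rows 1-3 cols 3-6 -> covers
  B: rows 1-3 cols 3-6 -> covers
  C: rows 5-6 cols 4-6 -> outside (row miss)
  D: rows 4-5 cols 0-1 -> outside (row miss)
  E: rows 0-3 cols 1-2 -> outside (col miss)
Count covering = 2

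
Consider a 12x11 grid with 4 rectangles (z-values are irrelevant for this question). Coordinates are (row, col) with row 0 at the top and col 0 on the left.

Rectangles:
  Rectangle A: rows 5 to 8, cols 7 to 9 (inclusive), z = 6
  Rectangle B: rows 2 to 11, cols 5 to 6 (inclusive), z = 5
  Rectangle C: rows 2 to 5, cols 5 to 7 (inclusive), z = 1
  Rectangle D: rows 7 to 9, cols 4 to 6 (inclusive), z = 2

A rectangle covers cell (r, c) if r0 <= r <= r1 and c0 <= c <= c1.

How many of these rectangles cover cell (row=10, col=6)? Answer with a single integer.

Answer: 1

Derivation:
Check cell (10,6):
  A: rows 5-8 cols 7-9 -> outside (row miss)
  B: rows 2-11 cols 5-6 -> covers
  C: rows 2-5 cols 5-7 -> outside (row miss)
  D: rows 7-9 cols 4-6 -> outside (row miss)
Count covering = 1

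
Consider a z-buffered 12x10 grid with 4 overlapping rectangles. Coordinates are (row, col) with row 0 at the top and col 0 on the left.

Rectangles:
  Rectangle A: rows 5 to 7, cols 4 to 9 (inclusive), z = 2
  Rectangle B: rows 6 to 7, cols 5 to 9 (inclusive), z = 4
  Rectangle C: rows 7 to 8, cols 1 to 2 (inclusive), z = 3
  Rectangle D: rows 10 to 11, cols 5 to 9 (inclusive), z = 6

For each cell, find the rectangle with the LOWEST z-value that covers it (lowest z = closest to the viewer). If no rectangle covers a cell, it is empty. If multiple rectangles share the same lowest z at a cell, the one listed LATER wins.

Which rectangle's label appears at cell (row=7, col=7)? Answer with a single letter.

Answer: A

Derivation:
Check cell (7,7):
  A: rows 5-7 cols 4-9 z=2 -> covers; best now A (z=2)
  B: rows 6-7 cols 5-9 z=4 -> covers; best now A (z=2)
  C: rows 7-8 cols 1-2 -> outside (col miss)
  D: rows 10-11 cols 5-9 -> outside (row miss)
Winner: A at z=2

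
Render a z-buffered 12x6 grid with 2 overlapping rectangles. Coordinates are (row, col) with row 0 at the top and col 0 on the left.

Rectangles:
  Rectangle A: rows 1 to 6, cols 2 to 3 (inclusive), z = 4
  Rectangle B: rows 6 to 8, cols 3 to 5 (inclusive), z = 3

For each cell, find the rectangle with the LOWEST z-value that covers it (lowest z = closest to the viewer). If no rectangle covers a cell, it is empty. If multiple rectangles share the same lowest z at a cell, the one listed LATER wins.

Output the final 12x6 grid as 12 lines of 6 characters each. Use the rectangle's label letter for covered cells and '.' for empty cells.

......
..AA..
..AA..
..AA..
..AA..
..AA..
..ABBB
...BBB
...BBB
......
......
......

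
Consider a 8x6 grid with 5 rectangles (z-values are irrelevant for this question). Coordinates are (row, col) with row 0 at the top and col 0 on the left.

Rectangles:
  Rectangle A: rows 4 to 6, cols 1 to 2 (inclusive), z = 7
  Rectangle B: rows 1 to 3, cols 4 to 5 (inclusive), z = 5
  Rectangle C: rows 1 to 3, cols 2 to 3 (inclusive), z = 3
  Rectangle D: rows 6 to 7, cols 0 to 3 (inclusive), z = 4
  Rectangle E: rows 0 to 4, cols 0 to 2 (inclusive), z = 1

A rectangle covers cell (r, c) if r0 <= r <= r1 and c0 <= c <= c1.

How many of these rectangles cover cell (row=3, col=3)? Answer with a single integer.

Answer: 1

Derivation:
Check cell (3,3):
  A: rows 4-6 cols 1-2 -> outside (row miss)
  B: rows 1-3 cols 4-5 -> outside (col miss)
  C: rows 1-3 cols 2-3 -> covers
  D: rows 6-7 cols 0-3 -> outside (row miss)
  E: rows 0-4 cols 0-2 -> outside (col miss)
Count covering = 1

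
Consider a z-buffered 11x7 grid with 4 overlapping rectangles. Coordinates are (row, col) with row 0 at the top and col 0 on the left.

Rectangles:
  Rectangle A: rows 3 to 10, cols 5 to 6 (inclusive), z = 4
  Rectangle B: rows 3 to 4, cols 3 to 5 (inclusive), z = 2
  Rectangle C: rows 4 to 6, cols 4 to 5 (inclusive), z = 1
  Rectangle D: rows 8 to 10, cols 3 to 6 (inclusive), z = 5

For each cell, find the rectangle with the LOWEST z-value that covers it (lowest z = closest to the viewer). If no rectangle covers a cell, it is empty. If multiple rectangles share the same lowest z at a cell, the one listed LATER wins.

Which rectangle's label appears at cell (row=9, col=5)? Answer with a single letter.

Check cell (9,5):
  A: rows 3-10 cols 5-6 z=4 -> covers; best now A (z=4)
  B: rows 3-4 cols 3-5 -> outside (row miss)
  C: rows 4-6 cols 4-5 -> outside (row miss)
  D: rows 8-10 cols 3-6 z=5 -> covers; best now A (z=4)
Winner: A at z=4

Answer: A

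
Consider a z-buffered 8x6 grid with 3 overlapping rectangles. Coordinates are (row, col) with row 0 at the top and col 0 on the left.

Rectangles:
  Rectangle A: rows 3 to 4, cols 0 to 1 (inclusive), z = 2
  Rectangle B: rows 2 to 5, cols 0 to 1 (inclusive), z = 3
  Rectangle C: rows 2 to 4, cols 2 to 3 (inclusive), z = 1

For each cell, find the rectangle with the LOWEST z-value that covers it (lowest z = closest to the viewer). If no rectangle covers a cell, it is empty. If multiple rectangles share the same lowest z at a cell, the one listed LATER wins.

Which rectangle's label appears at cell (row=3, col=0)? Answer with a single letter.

Answer: A

Derivation:
Check cell (3,0):
  A: rows 3-4 cols 0-1 z=2 -> covers; best now A (z=2)
  B: rows 2-5 cols 0-1 z=3 -> covers; best now A (z=2)
  C: rows 2-4 cols 2-3 -> outside (col miss)
Winner: A at z=2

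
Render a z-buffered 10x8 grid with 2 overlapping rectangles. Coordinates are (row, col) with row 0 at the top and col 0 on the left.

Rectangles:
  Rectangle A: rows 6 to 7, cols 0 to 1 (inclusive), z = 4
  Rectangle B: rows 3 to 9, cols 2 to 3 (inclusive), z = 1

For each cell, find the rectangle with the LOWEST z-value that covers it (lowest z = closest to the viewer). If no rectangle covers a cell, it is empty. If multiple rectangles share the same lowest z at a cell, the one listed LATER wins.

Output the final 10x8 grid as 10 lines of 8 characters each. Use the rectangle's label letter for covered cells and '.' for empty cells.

........
........
........
..BB....
..BB....
..BB....
AABB....
AABB....
..BB....
..BB....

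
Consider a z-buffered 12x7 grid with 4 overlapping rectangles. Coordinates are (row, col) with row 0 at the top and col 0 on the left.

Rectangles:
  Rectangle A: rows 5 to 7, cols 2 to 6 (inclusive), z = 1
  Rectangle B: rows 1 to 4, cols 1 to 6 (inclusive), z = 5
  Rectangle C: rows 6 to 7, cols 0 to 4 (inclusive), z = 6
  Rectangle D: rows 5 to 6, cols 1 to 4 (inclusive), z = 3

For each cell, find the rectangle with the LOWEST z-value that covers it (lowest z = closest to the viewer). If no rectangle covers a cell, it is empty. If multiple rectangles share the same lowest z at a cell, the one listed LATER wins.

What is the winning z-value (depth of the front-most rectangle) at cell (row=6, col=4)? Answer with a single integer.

Check cell (6,4):
  A: rows 5-7 cols 2-6 z=1 -> covers; best now A (z=1)
  B: rows 1-4 cols 1-6 -> outside (row miss)
  C: rows 6-7 cols 0-4 z=6 -> covers; best now A (z=1)
  D: rows 5-6 cols 1-4 z=3 -> covers; best now A (z=1)
Winner: A at z=1

Answer: 1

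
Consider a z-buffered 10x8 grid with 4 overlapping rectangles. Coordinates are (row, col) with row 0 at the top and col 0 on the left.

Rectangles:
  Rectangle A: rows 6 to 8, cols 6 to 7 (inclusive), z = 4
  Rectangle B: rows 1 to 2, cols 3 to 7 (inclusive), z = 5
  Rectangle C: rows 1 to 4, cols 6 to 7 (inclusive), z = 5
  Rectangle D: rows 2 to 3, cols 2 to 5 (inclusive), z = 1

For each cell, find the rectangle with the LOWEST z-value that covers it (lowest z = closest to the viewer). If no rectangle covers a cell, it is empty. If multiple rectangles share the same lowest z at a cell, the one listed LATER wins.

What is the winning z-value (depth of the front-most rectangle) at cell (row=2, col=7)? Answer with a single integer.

Check cell (2,7):
  A: rows 6-8 cols 6-7 -> outside (row miss)
  B: rows 1-2 cols 3-7 z=5 -> covers; best now B (z=5)
  C: rows 1-4 cols 6-7 z=5 -> covers; best now C (z=5)
  D: rows 2-3 cols 2-5 -> outside (col miss)
Winner: C at z=5

Answer: 5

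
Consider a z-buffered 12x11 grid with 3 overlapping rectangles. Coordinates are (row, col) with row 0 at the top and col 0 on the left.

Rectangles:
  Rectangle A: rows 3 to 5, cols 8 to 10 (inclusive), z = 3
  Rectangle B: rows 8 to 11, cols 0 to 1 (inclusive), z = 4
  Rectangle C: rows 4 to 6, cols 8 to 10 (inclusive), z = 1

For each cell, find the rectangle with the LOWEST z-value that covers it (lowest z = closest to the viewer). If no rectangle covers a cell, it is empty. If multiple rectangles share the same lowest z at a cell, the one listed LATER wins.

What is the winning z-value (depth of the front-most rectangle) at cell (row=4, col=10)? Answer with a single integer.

Answer: 1

Derivation:
Check cell (4,10):
  A: rows 3-5 cols 8-10 z=3 -> covers; best now A (z=3)
  B: rows 8-11 cols 0-1 -> outside (row miss)
  C: rows 4-6 cols 8-10 z=1 -> covers; best now C (z=1)
Winner: C at z=1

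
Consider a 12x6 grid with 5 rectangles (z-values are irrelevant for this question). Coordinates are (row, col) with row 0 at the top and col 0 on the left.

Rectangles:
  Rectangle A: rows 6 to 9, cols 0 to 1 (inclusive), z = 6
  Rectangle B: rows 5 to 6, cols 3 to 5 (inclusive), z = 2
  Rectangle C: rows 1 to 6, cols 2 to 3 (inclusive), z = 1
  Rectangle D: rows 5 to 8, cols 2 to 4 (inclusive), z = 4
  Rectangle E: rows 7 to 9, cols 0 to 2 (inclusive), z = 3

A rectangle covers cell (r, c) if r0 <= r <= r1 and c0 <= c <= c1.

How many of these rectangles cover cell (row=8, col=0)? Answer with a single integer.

Answer: 2

Derivation:
Check cell (8,0):
  A: rows 6-9 cols 0-1 -> covers
  B: rows 5-6 cols 3-5 -> outside (row miss)
  C: rows 1-6 cols 2-3 -> outside (row miss)
  D: rows 5-8 cols 2-4 -> outside (col miss)
  E: rows 7-9 cols 0-2 -> covers
Count covering = 2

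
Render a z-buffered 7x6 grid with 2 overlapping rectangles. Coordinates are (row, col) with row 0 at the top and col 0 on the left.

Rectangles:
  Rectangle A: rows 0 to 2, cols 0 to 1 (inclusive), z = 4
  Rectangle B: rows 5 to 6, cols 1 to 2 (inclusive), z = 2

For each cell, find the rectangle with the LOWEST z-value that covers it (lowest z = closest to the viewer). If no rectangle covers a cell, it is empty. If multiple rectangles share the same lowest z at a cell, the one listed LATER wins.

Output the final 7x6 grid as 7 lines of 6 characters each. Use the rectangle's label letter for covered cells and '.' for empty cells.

AA....
AA....
AA....
......
......
.BB...
.BB...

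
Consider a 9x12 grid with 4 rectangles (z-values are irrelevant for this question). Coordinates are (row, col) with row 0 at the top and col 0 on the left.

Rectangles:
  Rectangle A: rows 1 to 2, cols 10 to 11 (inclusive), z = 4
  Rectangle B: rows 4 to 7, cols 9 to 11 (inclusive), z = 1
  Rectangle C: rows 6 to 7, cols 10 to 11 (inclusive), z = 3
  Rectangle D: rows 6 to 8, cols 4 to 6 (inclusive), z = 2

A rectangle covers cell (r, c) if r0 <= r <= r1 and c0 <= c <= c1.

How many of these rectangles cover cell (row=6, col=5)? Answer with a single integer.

Check cell (6,5):
  A: rows 1-2 cols 10-11 -> outside (row miss)
  B: rows 4-7 cols 9-11 -> outside (col miss)
  C: rows 6-7 cols 10-11 -> outside (col miss)
  D: rows 6-8 cols 4-6 -> covers
Count covering = 1

Answer: 1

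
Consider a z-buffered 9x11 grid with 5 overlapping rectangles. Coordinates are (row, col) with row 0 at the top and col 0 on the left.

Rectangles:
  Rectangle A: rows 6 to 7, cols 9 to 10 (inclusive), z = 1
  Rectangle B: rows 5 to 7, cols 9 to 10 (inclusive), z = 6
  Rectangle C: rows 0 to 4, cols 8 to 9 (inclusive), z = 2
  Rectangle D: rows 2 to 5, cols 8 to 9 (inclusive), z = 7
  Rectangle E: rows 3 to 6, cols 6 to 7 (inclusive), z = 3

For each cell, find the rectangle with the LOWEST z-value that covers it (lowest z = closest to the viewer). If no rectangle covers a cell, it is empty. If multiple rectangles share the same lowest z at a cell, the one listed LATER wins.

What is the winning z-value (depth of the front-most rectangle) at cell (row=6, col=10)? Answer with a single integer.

Check cell (6,10):
  A: rows 6-7 cols 9-10 z=1 -> covers; best now A (z=1)
  B: rows 5-7 cols 9-10 z=6 -> covers; best now A (z=1)
  C: rows 0-4 cols 8-9 -> outside (row miss)
  D: rows 2-5 cols 8-9 -> outside (row miss)
  E: rows 3-6 cols 6-7 -> outside (col miss)
Winner: A at z=1

Answer: 1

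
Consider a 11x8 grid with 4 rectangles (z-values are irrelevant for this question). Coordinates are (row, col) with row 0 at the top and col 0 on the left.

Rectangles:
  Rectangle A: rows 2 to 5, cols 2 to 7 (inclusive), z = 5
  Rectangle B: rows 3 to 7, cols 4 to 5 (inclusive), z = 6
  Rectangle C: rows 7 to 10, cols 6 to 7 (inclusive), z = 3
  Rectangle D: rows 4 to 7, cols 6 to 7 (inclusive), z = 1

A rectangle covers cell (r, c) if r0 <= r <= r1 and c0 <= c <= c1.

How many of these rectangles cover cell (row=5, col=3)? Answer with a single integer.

Answer: 1

Derivation:
Check cell (5,3):
  A: rows 2-5 cols 2-7 -> covers
  B: rows 3-7 cols 4-5 -> outside (col miss)
  C: rows 7-10 cols 6-7 -> outside (row miss)
  D: rows 4-7 cols 6-7 -> outside (col miss)
Count covering = 1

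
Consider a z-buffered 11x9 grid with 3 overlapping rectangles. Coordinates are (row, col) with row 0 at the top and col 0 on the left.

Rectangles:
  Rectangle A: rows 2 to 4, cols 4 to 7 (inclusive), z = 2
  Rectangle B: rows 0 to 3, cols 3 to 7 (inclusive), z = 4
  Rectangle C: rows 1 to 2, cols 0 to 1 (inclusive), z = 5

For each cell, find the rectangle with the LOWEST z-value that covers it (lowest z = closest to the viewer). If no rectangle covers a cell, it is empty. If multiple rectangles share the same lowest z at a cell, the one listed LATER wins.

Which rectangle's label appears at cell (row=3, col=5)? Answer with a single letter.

Answer: A

Derivation:
Check cell (3,5):
  A: rows 2-4 cols 4-7 z=2 -> covers; best now A (z=2)
  B: rows 0-3 cols 3-7 z=4 -> covers; best now A (z=2)
  C: rows 1-2 cols 0-1 -> outside (row miss)
Winner: A at z=2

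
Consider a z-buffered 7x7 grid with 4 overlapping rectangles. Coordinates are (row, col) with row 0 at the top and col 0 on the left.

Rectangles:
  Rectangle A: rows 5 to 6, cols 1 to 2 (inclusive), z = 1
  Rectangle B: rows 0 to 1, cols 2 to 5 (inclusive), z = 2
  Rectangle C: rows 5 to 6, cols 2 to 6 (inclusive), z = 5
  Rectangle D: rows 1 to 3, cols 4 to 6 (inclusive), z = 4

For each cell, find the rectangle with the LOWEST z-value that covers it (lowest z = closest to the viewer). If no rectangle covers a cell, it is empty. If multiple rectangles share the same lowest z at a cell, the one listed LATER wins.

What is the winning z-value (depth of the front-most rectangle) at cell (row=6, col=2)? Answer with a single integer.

Check cell (6,2):
  A: rows 5-6 cols 1-2 z=1 -> covers; best now A (z=1)
  B: rows 0-1 cols 2-5 -> outside (row miss)
  C: rows 5-6 cols 2-6 z=5 -> covers; best now A (z=1)
  D: rows 1-3 cols 4-6 -> outside (row miss)
Winner: A at z=1

Answer: 1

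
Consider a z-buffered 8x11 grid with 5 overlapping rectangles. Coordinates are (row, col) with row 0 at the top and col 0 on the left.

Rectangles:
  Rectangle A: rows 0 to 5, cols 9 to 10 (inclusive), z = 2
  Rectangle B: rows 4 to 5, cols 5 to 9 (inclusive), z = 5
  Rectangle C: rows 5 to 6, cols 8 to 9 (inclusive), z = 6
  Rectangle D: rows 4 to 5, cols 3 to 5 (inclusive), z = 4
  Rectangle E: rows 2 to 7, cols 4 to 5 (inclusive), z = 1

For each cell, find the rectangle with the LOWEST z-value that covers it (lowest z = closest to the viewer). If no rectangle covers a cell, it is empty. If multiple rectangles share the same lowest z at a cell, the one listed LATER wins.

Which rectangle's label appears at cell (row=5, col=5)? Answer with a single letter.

Check cell (5,5):
  A: rows 0-5 cols 9-10 -> outside (col miss)
  B: rows 4-5 cols 5-9 z=5 -> covers; best now B (z=5)
  C: rows 5-6 cols 8-9 -> outside (col miss)
  D: rows 4-5 cols 3-5 z=4 -> covers; best now D (z=4)
  E: rows 2-7 cols 4-5 z=1 -> covers; best now E (z=1)
Winner: E at z=1

Answer: E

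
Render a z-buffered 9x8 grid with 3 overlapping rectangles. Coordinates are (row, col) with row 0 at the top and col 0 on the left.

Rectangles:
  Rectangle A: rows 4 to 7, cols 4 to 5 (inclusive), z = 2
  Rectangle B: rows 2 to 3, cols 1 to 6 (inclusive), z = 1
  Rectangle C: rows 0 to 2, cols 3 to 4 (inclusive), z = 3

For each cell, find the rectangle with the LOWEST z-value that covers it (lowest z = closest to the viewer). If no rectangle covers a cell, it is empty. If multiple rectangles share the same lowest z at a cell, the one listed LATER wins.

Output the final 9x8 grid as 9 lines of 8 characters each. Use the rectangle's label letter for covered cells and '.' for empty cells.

...CC...
...CC...
.BBBBBB.
.BBBBBB.
....AA..
....AA..
....AA..
....AA..
........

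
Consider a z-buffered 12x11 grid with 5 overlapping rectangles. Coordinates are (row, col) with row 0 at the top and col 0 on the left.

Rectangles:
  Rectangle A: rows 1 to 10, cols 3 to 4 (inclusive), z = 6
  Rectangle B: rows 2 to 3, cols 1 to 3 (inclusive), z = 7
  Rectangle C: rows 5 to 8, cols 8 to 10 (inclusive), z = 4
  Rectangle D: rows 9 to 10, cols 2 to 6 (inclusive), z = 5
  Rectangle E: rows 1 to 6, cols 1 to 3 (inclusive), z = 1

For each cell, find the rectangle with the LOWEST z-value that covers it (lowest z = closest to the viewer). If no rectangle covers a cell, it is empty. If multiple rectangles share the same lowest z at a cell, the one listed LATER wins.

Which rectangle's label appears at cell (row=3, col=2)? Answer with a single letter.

Answer: E

Derivation:
Check cell (3,2):
  A: rows 1-10 cols 3-4 -> outside (col miss)
  B: rows 2-3 cols 1-3 z=7 -> covers; best now B (z=7)
  C: rows 5-8 cols 8-10 -> outside (row miss)
  D: rows 9-10 cols 2-6 -> outside (row miss)
  E: rows 1-6 cols 1-3 z=1 -> covers; best now E (z=1)
Winner: E at z=1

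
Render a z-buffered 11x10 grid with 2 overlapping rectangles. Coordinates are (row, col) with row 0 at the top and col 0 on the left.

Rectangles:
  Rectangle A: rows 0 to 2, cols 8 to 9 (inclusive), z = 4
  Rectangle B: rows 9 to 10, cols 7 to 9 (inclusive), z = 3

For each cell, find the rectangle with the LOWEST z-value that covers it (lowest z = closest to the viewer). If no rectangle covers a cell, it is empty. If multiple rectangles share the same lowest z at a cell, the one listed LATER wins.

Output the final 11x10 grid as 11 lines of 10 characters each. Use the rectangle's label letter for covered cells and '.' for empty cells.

........AA
........AA
........AA
..........
..........
..........
..........
..........
..........
.......BBB
.......BBB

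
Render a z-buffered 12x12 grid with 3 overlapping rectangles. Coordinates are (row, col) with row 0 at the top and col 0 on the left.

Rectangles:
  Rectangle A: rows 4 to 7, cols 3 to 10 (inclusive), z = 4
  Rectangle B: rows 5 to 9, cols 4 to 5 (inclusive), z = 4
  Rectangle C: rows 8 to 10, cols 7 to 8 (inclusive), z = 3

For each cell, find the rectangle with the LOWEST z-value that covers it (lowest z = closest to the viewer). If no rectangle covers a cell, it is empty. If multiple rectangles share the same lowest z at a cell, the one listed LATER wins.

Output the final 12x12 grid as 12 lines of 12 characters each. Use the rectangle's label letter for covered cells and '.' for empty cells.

............
............
............
............
...AAAAAAAA.
...ABBAAAAA.
...ABBAAAAA.
...ABBAAAAA.
....BB.CC...
....BB.CC...
.......CC...
............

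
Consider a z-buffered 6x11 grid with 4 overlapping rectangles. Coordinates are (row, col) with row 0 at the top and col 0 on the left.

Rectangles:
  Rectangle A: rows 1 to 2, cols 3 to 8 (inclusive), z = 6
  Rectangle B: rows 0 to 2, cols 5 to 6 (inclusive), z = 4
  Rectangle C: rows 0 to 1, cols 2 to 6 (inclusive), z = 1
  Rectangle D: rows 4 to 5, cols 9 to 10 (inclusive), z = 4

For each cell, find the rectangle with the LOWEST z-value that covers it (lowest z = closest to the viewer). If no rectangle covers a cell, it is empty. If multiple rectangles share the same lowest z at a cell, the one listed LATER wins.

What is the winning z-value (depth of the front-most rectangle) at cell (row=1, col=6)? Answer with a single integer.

Check cell (1,6):
  A: rows 1-2 cols 3-8 z=6 -> covers; best now A (z=6)
  B: rows 0-2 cols 5-6 z=4 -> covers; best now B (z=4)
  C: rows 0-1 cols 2-6 z=1 -> covers; best now C (z=1)
  D: rows 4-5 cols 9-10 -> outside (row miss)
Winner: C at z=1

Answer: 1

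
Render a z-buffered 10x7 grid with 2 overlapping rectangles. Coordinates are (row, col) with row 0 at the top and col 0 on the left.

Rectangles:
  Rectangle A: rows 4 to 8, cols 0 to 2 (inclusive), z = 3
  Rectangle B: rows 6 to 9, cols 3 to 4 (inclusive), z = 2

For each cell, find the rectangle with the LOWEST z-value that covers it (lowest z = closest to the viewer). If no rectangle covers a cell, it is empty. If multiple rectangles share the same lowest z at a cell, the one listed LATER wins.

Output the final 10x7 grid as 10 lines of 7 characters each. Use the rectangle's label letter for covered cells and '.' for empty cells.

.......
.......
.......
.......
AAA....
AAA....
AAABB..
AAABB..
AAABB..
...BB..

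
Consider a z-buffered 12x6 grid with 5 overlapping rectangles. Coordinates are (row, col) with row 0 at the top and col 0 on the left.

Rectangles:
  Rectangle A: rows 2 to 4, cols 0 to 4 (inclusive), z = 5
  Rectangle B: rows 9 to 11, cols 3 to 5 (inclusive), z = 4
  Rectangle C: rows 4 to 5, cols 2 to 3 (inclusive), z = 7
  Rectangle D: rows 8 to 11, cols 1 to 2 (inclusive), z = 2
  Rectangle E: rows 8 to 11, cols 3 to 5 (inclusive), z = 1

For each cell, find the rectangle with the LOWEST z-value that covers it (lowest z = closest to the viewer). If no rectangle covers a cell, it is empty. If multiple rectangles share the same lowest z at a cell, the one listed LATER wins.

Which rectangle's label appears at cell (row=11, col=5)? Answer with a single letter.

Answer: E

Derivation:
Check cell (11,5):
  A: rows 2-4 cols 0-4 -> outside (row miss)
  B: rows 9-11 cols 3-5 z=4 -> covers; best now B (z=4)
  C: rows 4-5 cols 2-3 -> outside (row miss)
  D: rows 8-11 cols 1-2 -> outside (col miss)
  E: rows 8-11 cols 3-5 z=1 -> covers; best now E (z=1)
Winner: E at z=1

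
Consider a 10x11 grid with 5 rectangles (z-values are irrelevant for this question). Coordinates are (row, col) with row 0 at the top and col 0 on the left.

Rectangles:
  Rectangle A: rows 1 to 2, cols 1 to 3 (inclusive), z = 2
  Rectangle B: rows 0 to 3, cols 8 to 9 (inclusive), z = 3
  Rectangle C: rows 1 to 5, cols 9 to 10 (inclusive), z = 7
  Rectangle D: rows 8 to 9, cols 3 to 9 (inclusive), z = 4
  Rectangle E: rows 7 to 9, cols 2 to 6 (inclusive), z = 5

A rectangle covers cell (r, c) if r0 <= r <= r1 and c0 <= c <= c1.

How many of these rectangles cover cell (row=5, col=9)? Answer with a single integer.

Answer: 1

Derivation:
Check cell (5,9):
  A: rows 1-2 cols 1-3 -> outside (row miss)
  B: rows 0-3 cols 8-9 -> outside (row miss)
  C: rows 1-5 cols 9-10 -> covers
  D: rows 8-9 cols 3-9 -> outside (row miss)
  E: rows 7-9 cols 2-6 -> outside (row miss)
Count covering = 1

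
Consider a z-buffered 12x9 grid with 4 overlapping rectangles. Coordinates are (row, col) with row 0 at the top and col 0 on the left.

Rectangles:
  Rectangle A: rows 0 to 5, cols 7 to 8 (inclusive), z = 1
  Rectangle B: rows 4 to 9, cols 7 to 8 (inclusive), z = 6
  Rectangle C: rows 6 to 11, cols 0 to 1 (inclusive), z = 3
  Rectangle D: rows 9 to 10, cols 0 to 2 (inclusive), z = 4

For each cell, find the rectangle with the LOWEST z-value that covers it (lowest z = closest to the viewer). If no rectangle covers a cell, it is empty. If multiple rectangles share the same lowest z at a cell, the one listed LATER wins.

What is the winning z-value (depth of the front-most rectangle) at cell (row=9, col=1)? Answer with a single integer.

Answer: 3

Derivation:
Check cell (9,1):
  A: rows 0-5 cols 7-8 -> outside (row miss)
  B: rows 4-9 cols 7-8 -> outside (col miss)
  C: rows 6-11 cols 0-1 z=3 -> covers; best now C (z=3)
  D: rows 9-10 cols 0-2 z=4 -> covers; best now C (z=3)
Winner: C at z=3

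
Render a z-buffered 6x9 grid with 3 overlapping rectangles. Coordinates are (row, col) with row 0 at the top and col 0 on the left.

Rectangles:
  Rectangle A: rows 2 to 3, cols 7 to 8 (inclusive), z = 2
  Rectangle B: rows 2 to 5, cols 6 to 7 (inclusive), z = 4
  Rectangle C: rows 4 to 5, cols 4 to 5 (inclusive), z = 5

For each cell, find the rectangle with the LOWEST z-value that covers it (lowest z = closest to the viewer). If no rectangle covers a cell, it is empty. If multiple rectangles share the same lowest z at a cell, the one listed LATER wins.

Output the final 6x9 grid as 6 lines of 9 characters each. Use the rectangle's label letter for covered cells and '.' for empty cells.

.........
.........
......BAA
......BAA
....CCBB.
....CCBB.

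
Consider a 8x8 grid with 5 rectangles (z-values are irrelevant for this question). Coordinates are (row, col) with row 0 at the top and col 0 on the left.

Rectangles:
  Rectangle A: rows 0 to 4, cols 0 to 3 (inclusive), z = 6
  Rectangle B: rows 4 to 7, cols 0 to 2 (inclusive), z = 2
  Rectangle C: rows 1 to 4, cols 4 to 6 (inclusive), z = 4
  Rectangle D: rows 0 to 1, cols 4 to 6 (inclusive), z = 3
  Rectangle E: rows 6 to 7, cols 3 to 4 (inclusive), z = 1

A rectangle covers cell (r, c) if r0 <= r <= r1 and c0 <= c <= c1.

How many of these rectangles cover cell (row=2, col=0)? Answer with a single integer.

Check cell (2,0):
  A: rows 0-4 cols 0-3 -> covers
  B: rows 4-7 cols 0-2 -> outside (row miss)
  C: rows 1-4 cols 4-6 -> outside (col miss)
  D: rows 0-1 cols 4-6 -> outside (row miss)
  E: rows 6-7 cols 3-4 -> outside (row miss)
Count covering = 1

Answer: 1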